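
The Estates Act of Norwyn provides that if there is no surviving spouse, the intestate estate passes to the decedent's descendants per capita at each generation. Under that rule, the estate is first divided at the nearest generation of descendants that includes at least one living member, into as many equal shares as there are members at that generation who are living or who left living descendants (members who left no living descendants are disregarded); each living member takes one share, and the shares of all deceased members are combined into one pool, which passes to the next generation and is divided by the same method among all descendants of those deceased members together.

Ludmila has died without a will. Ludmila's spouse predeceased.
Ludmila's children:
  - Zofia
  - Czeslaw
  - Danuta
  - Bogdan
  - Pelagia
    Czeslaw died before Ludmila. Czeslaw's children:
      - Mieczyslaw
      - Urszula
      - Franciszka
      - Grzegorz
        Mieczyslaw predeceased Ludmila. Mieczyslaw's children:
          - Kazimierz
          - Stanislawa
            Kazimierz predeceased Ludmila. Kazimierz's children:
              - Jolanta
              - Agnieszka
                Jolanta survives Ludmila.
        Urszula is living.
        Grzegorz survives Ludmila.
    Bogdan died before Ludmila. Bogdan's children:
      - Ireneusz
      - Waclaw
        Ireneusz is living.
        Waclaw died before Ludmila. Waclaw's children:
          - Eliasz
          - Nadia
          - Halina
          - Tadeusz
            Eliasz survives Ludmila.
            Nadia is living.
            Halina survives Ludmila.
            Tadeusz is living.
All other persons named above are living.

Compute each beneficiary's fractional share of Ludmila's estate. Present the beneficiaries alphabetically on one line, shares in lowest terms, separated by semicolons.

Agnieszka 1/90; Danuta 1/5; Eliasz 1/45; Franciszka 1/15; Grzegorz 1/15; Halina 1/45; Ireneusz 1/15; Jolanta 1/90; Nadia 1/45; Pelagia 1/5; Stanislawa 1/45; Tadeusz 1/45; Urszula 1/15; Zofia 1/5

There is no surviving spouse, so the entire estate passes to Ludmila's descendants per capita at each generation.
At generation 1 (Zofia, Czeslaw, Danuta, Bogdan, Pelagia) there are 5 shares of (1)/5 = 1/5 each.
Living: Zofia, Danuta, and Pelagia — each takes 1/5.
Deceased: Czeslaw and Bogdan. Their combined 2/5 is pooled and carried to generation 2.
At generation 2 (Mieczyslaw, Urszula, Franciszka, Grzegorz, Ireneusz, Waclaw) there are 6 shares of (2/5)/6 = 1/15 each.
Living: Urszula, Franciszka, Grzegorz, and Ireneusz — each takes 1/15.
Deceased: Mieczyslaw and Waclaw. Their combined 2/15 is pooled and carried to generation 3.
At generation 3 (Kazimierz, Stanislawa, Eliasz, Nadia, Halina, Tadeusz) there are 6 shares of (2/15)/6 = 1/45 each.
Living: Stanislawa, Eliasz, Nadia, Halina, and Tadeusz — each takes 1/45.
Deceased: Kazimierz. That 1/45 share is carried to generation 4.
At generation 4 (Jolanta, Agnieszka) there are 2 shares of (1/45)/2 = 1/90 each.
Living: Jolanta and Agnieszka — each takes 1/90.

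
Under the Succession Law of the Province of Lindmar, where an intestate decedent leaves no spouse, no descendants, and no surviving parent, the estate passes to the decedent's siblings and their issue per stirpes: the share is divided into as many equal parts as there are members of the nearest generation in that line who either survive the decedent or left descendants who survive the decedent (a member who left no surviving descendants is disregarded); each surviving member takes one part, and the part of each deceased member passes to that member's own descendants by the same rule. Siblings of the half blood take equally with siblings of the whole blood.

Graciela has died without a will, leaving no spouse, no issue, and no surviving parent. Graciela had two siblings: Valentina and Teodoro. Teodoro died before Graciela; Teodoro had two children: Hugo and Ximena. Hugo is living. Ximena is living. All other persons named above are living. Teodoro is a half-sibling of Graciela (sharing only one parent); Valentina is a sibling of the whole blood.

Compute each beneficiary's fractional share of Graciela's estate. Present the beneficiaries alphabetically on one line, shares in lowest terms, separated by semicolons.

Hugo 1/4; Valentina 1/2; Ximena 1/4

No spouse, descendants, or parent survives, so the estate passes to Graciela's siblings per stirpes.
Half-blood and whole-blood siblings take equally under the stated rule.
The estate is divided into 2 equal shares of 1/2 among Valentina, Teodoro.
Valentina is living and takes 1/2.
Teodoro predeceased; the 1/2 allotted to Teodoro's branch passes to Teodoro's issue by representation.
The 1/2 is divided into 2 equal shares of 1/4 among Hugo, Ximena.
Hugo is living and takes 1/4.
Ximena is living and takes 1/4.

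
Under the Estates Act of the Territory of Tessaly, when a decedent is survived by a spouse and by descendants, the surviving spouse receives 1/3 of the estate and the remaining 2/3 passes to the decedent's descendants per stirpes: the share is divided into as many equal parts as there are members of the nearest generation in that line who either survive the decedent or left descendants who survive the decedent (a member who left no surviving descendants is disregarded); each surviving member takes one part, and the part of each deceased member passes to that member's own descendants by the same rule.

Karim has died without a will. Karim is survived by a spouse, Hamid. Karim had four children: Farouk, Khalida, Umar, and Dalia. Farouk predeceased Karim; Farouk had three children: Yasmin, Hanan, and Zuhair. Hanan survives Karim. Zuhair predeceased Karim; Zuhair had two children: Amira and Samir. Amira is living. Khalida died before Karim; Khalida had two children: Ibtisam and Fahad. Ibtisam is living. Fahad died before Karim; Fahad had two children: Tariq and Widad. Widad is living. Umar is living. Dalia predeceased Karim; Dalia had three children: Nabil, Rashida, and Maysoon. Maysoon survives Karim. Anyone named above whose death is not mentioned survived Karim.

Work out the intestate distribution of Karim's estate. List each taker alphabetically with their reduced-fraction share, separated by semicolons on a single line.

Amira 1/36; Hamid 1/3; Hanan 1/18; Ibtisam 1/12; Maysoon 1/18; Nabil 1/18; Rashida 1/18; Samir 1/36; Tariq 1/24; Umar 1/6; Widad 1/24; Yasmin 1/18

Hamid, as surviving spouse, takes 1/3.
The remaining 2/3 passes to Karim's descendants per stirpes.
The 2/3 is divided into 4 equal shares of 1/6 among Farouk, Khalida, Umar, Dalia.
Farouk predeceased; the 1/6 allotted to Farouk's branch passes to Farouk's issue by representation.
The 1/6 is divided into 3 equal shares of 1/18 among Yasmin, Hanan, Zuhair.
Yasmin is living and takes 1/18.
Hanan is living and takes 1/18.
Zuhair predeceased; the 1/18 allotted to Zuhair's branch passes to Zuhair's issue by representation.
The 1/18 is divided into 2 equal shares of 1/36 among Amira, Samir.
Amira is living and takes 1/36.
Samir is living and takes 1/36.
Khalida predeceased; the 1/6 allotted to Khalida's branch passes to Khalida's issue by representation.
The 1/6 is divided into 2 equal shares of 1/12 among Ibtisam, Fahad.
Ibtisam is living and takes 1/12.
Fahad predeceased; the 1/12 allotted to Fahad's branch passes to Fahad's issue by representation.
The 1/12 is divided into 2 equal shares of 1/24 among Tariq, Widad.
Tariq is living and takes 1/24.
Widad is living and takes 1/24.
Umar is living and takes 1/6.
Dalia predeceased; the 1/6 allotted to Dalia's branch passes to Dalia's issue by representation.
The 1/6 is divided into 3 equal shares of 1/18 among Nabil, Rashida, Maysoon.
Nabil is living and takes 1/18.
Rashida is living and takes 1/18.
Maysoon is living and takes 1/18.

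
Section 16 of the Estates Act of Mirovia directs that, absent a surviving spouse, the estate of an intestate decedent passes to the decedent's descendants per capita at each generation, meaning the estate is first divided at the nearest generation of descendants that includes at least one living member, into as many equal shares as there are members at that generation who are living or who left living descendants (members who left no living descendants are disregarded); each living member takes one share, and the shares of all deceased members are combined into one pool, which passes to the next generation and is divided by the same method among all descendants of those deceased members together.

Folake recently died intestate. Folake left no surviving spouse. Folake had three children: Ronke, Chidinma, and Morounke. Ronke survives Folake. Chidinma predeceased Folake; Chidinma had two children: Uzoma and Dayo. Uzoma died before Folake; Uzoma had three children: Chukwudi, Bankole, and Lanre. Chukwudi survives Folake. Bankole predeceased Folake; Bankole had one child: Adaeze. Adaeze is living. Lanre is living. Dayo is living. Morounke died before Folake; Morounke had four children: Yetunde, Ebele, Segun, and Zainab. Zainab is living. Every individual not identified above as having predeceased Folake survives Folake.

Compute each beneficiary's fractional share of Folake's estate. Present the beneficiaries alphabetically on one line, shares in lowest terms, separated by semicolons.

There is no surviving spouse, so the entire estate passes to Folake's descendants per capita at each generation.
At generation 1 (Ronke, Chidinma, Morounke) there are 3 shares of (1)/3 = 1/3 each.
Living: Ronke — each takes 1/3.
Deceased: Chidinma and Morounke. Their combined 2/3 is pooled and carried to generation 2.
At generation 2 (Uzoma, Dayo, Yetunde, Ebele, Segun, Zainab) there are 6 shares of (2/3)/6 = 1/9 each.
Living: Dayo, Yetunde, Ebele, Segun, and Zainab — each takes 1/9.
Deceased: Uzoma. That 1/9 share is carried to generation 3.
At generation 3 (Chukwudi, Bankole, Lanre) there are 3 shares of (1/9)/3 = 1/27 each.
Living: Chukwudi and Lanre — each takes 1/27.
Deceased: Bankole. That 1/27 share is carried to generation 4.
At generation 4 (Adaeze) there are 1 shares of (1/27)/1 = 1/27 each.
Living: Adaeze — each takes 1/27.

Adaeze 1/27; Chukwudi 1/27; Dayo 1/9; Ebele 1/9; Lanre 1/27; Ronke 1/3; Segun 1/9; Yetunde 1/9; Zainab 1/9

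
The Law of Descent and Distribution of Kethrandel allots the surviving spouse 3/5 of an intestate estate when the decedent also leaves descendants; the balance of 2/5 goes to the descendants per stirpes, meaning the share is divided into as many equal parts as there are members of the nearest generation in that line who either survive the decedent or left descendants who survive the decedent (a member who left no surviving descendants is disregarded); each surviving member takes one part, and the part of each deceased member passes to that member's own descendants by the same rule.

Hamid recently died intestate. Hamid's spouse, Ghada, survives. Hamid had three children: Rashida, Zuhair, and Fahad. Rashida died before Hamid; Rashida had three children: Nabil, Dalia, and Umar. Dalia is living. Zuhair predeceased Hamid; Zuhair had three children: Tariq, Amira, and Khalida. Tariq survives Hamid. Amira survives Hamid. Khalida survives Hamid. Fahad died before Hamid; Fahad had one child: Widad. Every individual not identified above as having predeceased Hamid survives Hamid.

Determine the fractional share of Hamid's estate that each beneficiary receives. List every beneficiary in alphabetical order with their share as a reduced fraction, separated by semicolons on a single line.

Amira 2/45; Dalia 2/45; Ghada 3/5; Khalida 2/45; Nabil 2/45; Tariq 2/45; Umar 2/45; Widad 2/15

Ghada, as surviving spouse, takes 3/5.
The remaining 2/5 passes to Hamid's descendants per stirpes.
The 2/5 is divided into 3 equal shares of 2/15 among Rashida, Zuhair, Fahad.
Rashida predeceased; the 2/15 allotted to Rashida's branch passes to Rashida's issue by representation.
The 2/15 is divided into 3 equal shares of 2/45 among Nabil, Dalia, Umar.
Nabil is living and takes 2/45.
Dalia is living and takes 2/45.
Umar is living and takes 2/45.
Zuhair predeceased; the 2/15 allotted to Zuhair's branch passes to Zuhair's issue by representation.
The 2/15 is divided into 3 equal shares of 2/45 among Tariq, Amira, Khalida.
Tariq is living and takes 2/45.
Amira is living and takes 2/45.
Khalida is living and takes 2/45.
Fahad predeceased; the 2/15 allotted to Fahad's branch passes to Fahad's issue by representation.
Widad is the sole taker at this level and receives the full 2/15.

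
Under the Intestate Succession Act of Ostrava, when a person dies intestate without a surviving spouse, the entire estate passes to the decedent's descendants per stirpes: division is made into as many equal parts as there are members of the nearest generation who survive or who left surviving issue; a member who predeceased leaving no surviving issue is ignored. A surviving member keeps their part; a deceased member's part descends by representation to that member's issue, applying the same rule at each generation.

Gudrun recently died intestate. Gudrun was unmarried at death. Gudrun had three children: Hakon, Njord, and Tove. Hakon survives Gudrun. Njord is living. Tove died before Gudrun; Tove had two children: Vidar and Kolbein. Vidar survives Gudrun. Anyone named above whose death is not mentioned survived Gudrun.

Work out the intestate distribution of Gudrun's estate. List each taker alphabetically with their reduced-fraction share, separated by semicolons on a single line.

Hakon 1/3; Kolbein 1/6; Njord 1/3; Vidar 1/6

There is no surviving spouse, so the entire estate passes to Gudrun's descendants per stirpes.
The estate is divided into 3 equal shares of 1/3 among Hakon, Njord, Tove.
Hakon is living and takes 1/3.
Njord is living and takes 1/3.
Tove predeceased; the 1/3 allotted to Tove's branch passes to Tove's issue by representation.
The 1/3 is divided into 2 equal shares of 1/6 among Vidar, Kolbein.
Vidar is living and takes 1/6.
Kolbein is living and takes 1/6.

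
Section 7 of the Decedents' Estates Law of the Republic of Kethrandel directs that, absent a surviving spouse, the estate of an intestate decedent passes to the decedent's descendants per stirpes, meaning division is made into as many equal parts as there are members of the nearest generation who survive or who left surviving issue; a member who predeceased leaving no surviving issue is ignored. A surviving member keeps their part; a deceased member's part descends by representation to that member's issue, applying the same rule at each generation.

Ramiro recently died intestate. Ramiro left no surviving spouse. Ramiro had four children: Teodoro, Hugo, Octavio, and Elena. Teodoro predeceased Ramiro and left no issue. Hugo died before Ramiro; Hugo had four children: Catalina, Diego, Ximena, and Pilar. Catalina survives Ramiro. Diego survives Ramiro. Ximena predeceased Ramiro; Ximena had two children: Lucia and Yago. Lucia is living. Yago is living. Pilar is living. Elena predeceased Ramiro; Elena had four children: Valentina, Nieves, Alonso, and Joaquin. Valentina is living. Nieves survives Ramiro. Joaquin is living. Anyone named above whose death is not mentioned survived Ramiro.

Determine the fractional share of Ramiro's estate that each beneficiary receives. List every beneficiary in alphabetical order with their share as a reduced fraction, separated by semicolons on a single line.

Alonso 1/12; Catalina 1/12; Diego 1/12; Joaquin 1/12; Lucia 1/24; Nieves 1/12; Octavio 1/3; Pilar 1/12; Valentina 1/12; Yago 1/24

There is no surviving spouse, so the entire estate passes to Ramiro's descendants per stirpes.
Teodoro left no surviving issue, so that branch lapses and is disregarded.
The estate is divided into 3 equal shares of 1/3 among Hugo, Octavio, Elena.
Hugo predeceased; the 1/3 allotted to Hugo's branch passes to Hugo's issue by representation.
The 1/3 is divided into 4 equal shares of 1/12 among Catalina, Diego, Ximena, Pilar.
Catalina is living and takes 1/12.
Diego is living and takes 1/12.
Ximena predeceased; the 1/12 allotted to Ximena's branch passes to Ximena's issue by representation.
The 1/12 is divided into 2 equal shares of 1/24 among Lucia, Yago.
Lucia is living and takes 1/24.
Yago is living and takes 1/24.
Pilar is living and takes 1/12.
Octavio is living and takes 1/3.
Elena predeceased; the 1/3 allotted to Elena's branch passes to Elena's issue by representation.
The 1/3 is divided into 4 equal shares of 1/12 among Valentina, Nieves, Alonso, Joaquin.
Valentina is living and takes 1/12.
Nieves is living and takes 1/12.
Alonso is living and takes 1/12.
Joaquin is living and takes 1/12.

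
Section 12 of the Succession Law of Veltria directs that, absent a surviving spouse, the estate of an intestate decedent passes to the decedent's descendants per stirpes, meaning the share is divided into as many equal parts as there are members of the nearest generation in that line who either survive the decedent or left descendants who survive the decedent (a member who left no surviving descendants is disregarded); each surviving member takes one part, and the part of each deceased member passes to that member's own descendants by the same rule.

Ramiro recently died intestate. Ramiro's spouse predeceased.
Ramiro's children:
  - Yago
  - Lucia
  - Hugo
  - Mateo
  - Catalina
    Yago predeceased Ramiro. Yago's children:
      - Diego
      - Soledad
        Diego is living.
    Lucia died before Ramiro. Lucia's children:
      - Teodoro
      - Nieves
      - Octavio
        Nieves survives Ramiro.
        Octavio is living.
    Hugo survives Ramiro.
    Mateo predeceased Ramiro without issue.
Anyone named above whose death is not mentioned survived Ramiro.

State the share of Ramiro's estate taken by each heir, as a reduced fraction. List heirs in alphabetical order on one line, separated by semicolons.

Catalina 1/4; Diego 1/8; Hugo 1/4; Nieves 1/12; Octavio 1/12; Soledad 1/8; Teodoro 1/12

There is no surviving spouse, so the entire estate passes to Ramiro's descendants per stirpes.
Mateo left no surviving issue, so that branch lapses and is disregarded.
The estate is divided into 4 equal shares of 1/4 among Yago, Lucia, Hugo, Catalina.
Yago predeceased; the 1/4 allotted to Yago's branch passes to Yago's issue by representation.
The 1/4 is divided into 2 equal shares of 1/8 among Diego, Soledad.
Diego is living and takes 1/8.
Soledad is living and takes 1/8.
Lucia predeceased; the 1/4 allotted to Lucia's branch passes to Lucia's issue by representation.
The 1/4 is divided into 3 equal shares of 1/12 among Teodoro, Nieves, Octavio.
Teodoro is living and takes 1/12.
Nieves is living and takes 1/12.
Octavio is living and takes 1/12.
Hugo is living and takes 1/4.
Catalina is living and takes 1/4.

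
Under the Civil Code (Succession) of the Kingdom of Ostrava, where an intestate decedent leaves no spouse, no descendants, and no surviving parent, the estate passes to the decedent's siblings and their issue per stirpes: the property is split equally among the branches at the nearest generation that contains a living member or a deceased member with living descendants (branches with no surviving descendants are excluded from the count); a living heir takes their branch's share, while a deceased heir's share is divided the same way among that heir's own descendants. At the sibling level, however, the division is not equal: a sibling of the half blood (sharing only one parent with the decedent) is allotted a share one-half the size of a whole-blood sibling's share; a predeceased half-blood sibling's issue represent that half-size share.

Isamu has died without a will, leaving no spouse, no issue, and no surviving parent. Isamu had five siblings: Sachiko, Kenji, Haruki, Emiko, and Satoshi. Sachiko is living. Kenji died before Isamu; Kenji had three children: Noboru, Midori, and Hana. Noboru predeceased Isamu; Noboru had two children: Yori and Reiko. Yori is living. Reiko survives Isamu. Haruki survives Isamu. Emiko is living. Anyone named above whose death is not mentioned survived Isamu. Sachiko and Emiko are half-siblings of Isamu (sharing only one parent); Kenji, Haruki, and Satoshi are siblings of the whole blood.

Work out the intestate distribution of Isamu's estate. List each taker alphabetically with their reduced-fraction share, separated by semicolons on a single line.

Emiko 1/8; Hana 1/12; Haruki 1/4; Midori 1/12; Reiko 1/24; Sachiko 1/8; Satoshi 1/4; Yori 1/24

No spouse, descendants, or parent survives, so the estate passes to Isamu's siblings per stirpes.
Half-blood siblings count for one-half the weight of whole-blood siblings at the initial division.
Dividing 1 in proportion to weights (total weight 4): Sachiko (weight 1/2) → 1/8; Kenji (weight 1) → 1/4; Haruki (weight 1) → 1/4; Emiko (weight 1/2) → 1/8; Satoshi (weight 1) → 1/4.
Sachiko is living and takes 1/8.
Kenji predeceased; the 1/4 allotted to Kenji's branch passes to Kenji's issue by representation.
The 1/4 is divided into 3 equal shares of 1/12 among Noboru, Midori, Hana.
Noboru predeceased; the 1/12 allotted to Noboru's branch passes to Noboru's issue by representation.
The 1/12 is divided into 2 equal shares of 1/24 among Yori, Reiko.
Yori is living and takes 1/24.
Reiko is living and takes 1/24.
Midori is living and takes 1/12.
Hana is living and takes 1/12.
Haruki is living and takes 1/4.
Emiko is living and takes 1/8.
Satoshi is living and takes 1/4.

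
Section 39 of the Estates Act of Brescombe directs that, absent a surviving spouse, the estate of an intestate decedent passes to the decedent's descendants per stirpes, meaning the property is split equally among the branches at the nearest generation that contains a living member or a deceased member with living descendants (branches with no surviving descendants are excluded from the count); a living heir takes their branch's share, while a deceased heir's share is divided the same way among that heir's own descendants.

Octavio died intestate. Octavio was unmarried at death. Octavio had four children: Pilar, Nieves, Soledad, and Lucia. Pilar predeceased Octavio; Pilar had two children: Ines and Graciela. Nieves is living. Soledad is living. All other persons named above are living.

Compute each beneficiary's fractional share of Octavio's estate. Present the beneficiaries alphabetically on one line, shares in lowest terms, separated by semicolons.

There is no surviving spouse, so the entire estate passes to Octavio's descendants per stirpes.
The estate is divided into 4 equal shares of 1/4 among Pilar, Nieves, Soledad, Lucia.
Pilar predeceased; the 1/4 allotted to Pilar's branch passes to Pilar's issue by representation.
The 1/4 is divided into 2 equal shares of 1/8 among Ines, Graciela.
Ines is living and takes 1/8.
Graciela is living and takes 1/8.
Nieves is living and takes 1/4.
Soledad is living and takes 1/4.
Lucia is living and takes 1/4.

Graciela 1/8; Ines 1/8; Lucia 1/4; Nieves 1/4; Soledad 1/4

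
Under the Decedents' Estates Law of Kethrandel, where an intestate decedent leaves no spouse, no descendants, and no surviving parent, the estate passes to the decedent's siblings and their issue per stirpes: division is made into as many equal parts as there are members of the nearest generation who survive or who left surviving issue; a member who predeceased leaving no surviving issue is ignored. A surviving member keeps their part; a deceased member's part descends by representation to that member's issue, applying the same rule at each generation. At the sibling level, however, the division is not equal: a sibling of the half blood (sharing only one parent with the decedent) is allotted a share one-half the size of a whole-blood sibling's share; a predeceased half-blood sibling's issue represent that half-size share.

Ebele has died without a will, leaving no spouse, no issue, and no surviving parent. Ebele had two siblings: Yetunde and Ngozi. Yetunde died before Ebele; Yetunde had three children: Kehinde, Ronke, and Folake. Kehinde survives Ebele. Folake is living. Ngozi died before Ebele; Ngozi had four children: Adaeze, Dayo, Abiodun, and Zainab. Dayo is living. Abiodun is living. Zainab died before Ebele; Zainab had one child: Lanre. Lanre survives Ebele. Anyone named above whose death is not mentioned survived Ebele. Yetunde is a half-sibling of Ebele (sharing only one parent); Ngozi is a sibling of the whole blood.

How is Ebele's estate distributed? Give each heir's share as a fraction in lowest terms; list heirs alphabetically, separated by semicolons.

No spouse, descendants, or parent survives, so the estate passes to Ebele's siblings per stirpes.
Half-blood siblings count for one-half the weight of whole-blood siblings at the initial division.
Dividing 1 in proportion to weights (total weight 3/2): Yetunde (weight 1/2) → 1/3; Ngozi (weight 1) → 2/3.
Yetunde predeceased; the 1/3 allotted to Yetunde's branch passes to Yetunde's issue by representation.
The 1/3 is divided into 3 equal shares of 1/9 among Kehinde, Ronke, Folake.
Kehinde is living and takes 1/9.
Ronke is living and takes 1/9.
Folake is living and takes 1/9.
Ngozi predeceased; the 2/3 allotted to Ngozi's branch passes to Ngozi's issue by representation.
The 2/3 is divided into 4 equal shares of 1/6 among Adaeze, Dayo, Abiodun, Zainab.
Adaeze is living and takes 1/6.
Dayo is living and takes 1/6.
Abiodun is living and takes 1/6.
Zainab predeceased; the 1/6 allotted to Zainab's branch passes to Zainab's issue by representation.
Lanre is the sole taker at this level and receives the full 1/6.

Abiodun 1/6; Adaeze 1/6; Dayo 1/6; Folake 1/9; Kehinde 1/9; Lanre 1/6; Ronke 1/9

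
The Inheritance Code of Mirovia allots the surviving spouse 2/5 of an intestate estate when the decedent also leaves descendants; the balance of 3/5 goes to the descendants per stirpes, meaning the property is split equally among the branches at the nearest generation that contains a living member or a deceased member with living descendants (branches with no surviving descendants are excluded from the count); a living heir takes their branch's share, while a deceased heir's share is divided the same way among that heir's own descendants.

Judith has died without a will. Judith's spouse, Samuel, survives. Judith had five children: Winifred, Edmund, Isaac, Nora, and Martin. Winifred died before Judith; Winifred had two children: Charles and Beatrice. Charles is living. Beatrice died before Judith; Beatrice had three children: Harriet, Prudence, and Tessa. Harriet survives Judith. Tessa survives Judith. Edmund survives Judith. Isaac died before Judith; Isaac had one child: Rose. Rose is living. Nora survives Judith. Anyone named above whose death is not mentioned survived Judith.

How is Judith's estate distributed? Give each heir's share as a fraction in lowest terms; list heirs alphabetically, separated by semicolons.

Charles 3/50; Edmund 3/25; Harriet 1/50; Martin 3/25; Nora 3/25; Prudence 1/50; Rose 3/25; Samuel 2/5; Tessa 1/50

Samuel, as surviving spouse, takes 2/5.
The remaining 3/5 passes to Judith's descendants per stirpes.
The 3/5 is divided into 5 equal shares of 3/25 among Winifred, Edmund, Isaac, Nora, Martin.
Winifred predeceased; the 3/25 allotted to Winifred's branch passes to Winifred's issue by representation.
The 3/25 is divided into 2 equal shares of 3/50 among Charles, Beatrice.
Charles is living and takes 3/50.
Beatrice predeceased; the 3/50 allotted to Beatrice's branch passes to Beatrice's issue by representation.
The 3/50 is divided into 3 equal shares of 1/50 among Harriet, Prudence, Tessa.
Harriet is living and takes 1/50.
Prudence is living and takes 1/50.
Tessa is living and takes 1/50.
Edmund is living and takes 3/25.
Isaac predeceased; the 3/25 allotted to Isaac's branch passes to Isaac's issue by representation.
Rose is the sole taker at this level and receives the full 3/25.
Nora is living and takes 3/25.
Martin is living and takes 3/25.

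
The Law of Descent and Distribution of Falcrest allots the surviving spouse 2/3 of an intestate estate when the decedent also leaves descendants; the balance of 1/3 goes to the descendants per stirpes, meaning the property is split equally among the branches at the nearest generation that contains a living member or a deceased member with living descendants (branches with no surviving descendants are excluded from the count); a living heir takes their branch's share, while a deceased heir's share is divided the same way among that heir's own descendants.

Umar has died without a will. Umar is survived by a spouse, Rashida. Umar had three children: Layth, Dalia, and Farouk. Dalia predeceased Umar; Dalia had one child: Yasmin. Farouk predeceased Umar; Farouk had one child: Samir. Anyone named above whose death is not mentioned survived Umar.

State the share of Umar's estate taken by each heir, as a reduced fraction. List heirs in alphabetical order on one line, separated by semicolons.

Layth 1/9; Rashida 2/3; Samir 1/9; Yasmin 1/9

Rashida, as surviving spouse, takes 2/3.
The remaining 1/3 passes to Umar's descendants per stirpes.
The 1/3 is divided into 3 equal shares of 1/9 among Layth, Dalia, Farouk.
Layth is living and takes 1/9.
Dalia predeceased; the 1/9 allotted to Dalia's branch passes to Dalia's issue by representation.
Yasmin is the sole taker at this level and receives the full 1/9.
Farouk predeceased; the 1/9 allotted to Farouk's branch passes to Farouk's issue by representation.
Samir is the sole taker at this level and receives the full 1/9.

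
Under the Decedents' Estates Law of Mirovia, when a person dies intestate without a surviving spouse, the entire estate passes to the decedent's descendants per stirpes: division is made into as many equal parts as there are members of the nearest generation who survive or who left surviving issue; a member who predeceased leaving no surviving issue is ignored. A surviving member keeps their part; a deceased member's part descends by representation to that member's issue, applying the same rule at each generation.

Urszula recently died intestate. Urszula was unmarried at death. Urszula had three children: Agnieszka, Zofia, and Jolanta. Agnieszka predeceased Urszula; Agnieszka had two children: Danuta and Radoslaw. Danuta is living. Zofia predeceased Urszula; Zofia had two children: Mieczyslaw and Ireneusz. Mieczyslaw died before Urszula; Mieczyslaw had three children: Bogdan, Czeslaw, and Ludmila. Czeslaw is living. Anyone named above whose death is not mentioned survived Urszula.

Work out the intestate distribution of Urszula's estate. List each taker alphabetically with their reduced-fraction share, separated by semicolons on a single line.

There is no surviving spouse, so the entire estate passes to Urszula's descendants per stirpes.
The estate is divided into 3 equal shares of 1/3 among Agnieszka, Zofia, Jolanta.
Agnieszka predeceased; the 1/3 allotted to Agnieszka's branch passes to Agnieszka's issue by representation.
The 1/3 is divided into 2 equal shares of 1/6 among Danuta, Radoslaw.
Danuta is living and takes 1/6.
Radoslaw is living and takes 1/6.
Zofia predeceased; the 1/3 allotted to Zofia's branch passes to Zofia's issue by representation.
The 1/3 is divided into 2 equal shares of 1/6 among Mieczyslaw, Ireneusz.
Mieczyslaw predeceased; the 1/6 allotted to Mieczyslaw's branch passes to Mieczyslaw's issue by representation.
The 1/6 is divided into 3 equal shares of 1/18 among Bogdan, Czeslaw, Ludmila.
Bogdan is living and takes 1/18.
Czeslaw is living and takes 1/18.
Ludmila is living and takes 1/18.
Ireneusz is living and takes 1/6.
Jolanta is living and takes 1/3.

Bogdan 1/18; Czeslaw 1/18; Danuta 1/6; Ireneusz 1/6; Jolanta 1/3; Ludmila 1/18; Radoslaw 1/6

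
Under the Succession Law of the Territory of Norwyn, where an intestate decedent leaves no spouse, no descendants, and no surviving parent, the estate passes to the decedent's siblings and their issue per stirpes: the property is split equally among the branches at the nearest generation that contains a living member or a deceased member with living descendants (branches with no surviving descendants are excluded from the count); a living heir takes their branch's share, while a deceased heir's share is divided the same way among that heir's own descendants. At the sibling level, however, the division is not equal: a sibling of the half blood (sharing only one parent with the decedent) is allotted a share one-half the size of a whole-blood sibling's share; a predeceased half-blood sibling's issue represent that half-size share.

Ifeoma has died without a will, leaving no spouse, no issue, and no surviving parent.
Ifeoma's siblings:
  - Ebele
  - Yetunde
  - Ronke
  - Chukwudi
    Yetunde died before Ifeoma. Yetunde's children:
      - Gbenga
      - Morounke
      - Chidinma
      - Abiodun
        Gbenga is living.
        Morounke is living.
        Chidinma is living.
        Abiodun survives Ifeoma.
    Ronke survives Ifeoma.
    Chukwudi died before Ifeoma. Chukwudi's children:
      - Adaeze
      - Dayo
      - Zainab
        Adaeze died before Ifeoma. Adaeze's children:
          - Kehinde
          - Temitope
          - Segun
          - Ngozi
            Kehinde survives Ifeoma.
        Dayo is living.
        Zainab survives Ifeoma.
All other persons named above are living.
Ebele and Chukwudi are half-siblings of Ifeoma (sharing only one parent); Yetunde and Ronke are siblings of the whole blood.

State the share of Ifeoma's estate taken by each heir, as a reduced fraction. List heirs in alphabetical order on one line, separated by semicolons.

Abiodun 1/12; Chidinma 1/12; Dayo 1/18; Ebele 1/6; Gbenga 1/12; Kehinde 1/72; Morounke 1/12; Ngozi 1/72; Ronke 1/3; Segun 1/72; Temitope 1/72; Zainab 1/18

No spouse, descendants, or parent survives, so the estate passes to Ifeoma's siblings per stirpes.
Half-blood siblings count for one-half the weight of whole-blood siblings at the initial division.
Dividing 1 in proportion to weights (total weight 3): Ebele (weight 1/2) → 1/6; Yetunde (weight 1) → 1/3; Ronke (weight 1) → 1/3; Chukwudi (weight 1/2) → 1/6.
Ebele is living and takes 1/6.
Yetunde predeceased; the 1/3 allotted to Yetunde's branch passes to Yetunde's issue by representation.
The 1/3 is divided into 4 equal shares of 1/12 among Gbenga, Morounke, Chidinma, Abiodun.
Gbenga is living and takes 1/12.
Morounke is living and takes 1/12.
Chidinma is living and takes 1/12.
Abiodun is living and takes 1/12.
Ronke is living and takes 1/3.
Chukwudi predeceased; the 1/6 allotted to Chukwudi's branch passes to Chukwudi's issue by representation.
The 1/6 is divided into 3 equal shares of 1/18 among Adaeze, Dayo, Zainab.
Adaeze predeceased; the 1/18 allotted to Adaeze's branch passes to Adaeze's issue by representation.
The 1/18 is divided into 4 equal shares of 1/72 among Kehinde, Temitope, Segun, Ngozi.
Kehinde is living and takes 1/72.
Temitope is living and takes 1/72.
Segun is living and takes 1/72.
Ngozi is living and takes 1/72.
Dayo is living and takes 1/18.
Zainab is living and takes 1/18.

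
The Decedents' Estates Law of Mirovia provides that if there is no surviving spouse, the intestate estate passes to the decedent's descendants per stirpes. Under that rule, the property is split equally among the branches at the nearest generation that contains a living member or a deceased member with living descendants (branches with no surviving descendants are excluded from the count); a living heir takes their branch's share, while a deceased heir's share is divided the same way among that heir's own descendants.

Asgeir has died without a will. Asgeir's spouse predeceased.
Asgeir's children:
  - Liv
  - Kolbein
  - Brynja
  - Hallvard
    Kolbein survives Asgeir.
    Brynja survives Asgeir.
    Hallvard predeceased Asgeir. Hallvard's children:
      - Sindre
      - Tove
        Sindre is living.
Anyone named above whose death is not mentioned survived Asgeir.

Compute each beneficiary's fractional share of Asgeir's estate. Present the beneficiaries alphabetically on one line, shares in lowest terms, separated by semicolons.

There is no surviving spouse, so the entire estate passes to Asgeir's descendants per stirpes.
The estate is divided into 4 equal shares of 1/4 among Liv, Kolbein, Brynja, Hallvard.
Liv is living and takes 1/4.
Kolbein is living and takes 1/4.
Brynja is living and takes 1/4.
Hallvard predeceased; the 1/4 allotted to Hallvard's branch passes to Hallvard's issue by representation.
The 1/4 is divided into 2 equal shares of 1/8 among Sindre, Tove.
Sindre is living and takes 1/8.
Tove is living and takes 1/8.

Brynja 1/4; Kolbein 1/4; Liv 1/4; Sindre 1/8; Tove 1/8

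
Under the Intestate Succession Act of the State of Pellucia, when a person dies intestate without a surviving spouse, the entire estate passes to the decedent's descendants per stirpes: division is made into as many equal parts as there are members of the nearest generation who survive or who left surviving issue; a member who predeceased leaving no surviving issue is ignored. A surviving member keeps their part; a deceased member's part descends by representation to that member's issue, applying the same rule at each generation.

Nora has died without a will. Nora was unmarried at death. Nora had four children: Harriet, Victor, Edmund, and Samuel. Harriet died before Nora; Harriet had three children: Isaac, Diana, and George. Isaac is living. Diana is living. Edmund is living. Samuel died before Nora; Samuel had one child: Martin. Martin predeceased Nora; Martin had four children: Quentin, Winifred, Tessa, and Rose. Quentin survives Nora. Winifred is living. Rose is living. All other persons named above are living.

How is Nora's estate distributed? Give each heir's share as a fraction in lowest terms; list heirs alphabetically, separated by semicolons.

There is no surviving spouse, so the entire estate passes to Nora's descendants per stirpes.
The estate is divided into 4 equal shares of 1/4 among Harriet, Victor, Edmund, Samuel.
Harriet predeceased; the 1/4 allotted to Harriet's branch passes to Harriet's issue by representation.
The 1/4 is divided into 3 equal shares of 1/12 among Isaac, Diana, George.
Isaac is living and takes 1/12.
Diana is living and takes 1/12.
George is living and takes 1/12.
Victor is living and takes 1/4.
Edmund is living and takes 1/4.
Samuel predeceased; the 1/4 allotted to Samuel's branch passes to Samuel's issue by representation.
Martin's line is the sole branch at this level, so the full 1/4 passes to Martin's issue by representation.
The 1/4 is divided into 4 equal shares of 1/16 among Quentin, Winifred, Tessa, Rose.
Quentin is living and takes 1/16.
Winifred is living and takes 1/16.
Tessa is living and takes 1/16.
Rose is living and takes 1/16.

Diana 1/12; Edmund 1/4; George 1/12; Isaac 1/12; Quentin 1/16; Rose 1/16; Tessa 1/16; Victor 1/4; Winifred 1/16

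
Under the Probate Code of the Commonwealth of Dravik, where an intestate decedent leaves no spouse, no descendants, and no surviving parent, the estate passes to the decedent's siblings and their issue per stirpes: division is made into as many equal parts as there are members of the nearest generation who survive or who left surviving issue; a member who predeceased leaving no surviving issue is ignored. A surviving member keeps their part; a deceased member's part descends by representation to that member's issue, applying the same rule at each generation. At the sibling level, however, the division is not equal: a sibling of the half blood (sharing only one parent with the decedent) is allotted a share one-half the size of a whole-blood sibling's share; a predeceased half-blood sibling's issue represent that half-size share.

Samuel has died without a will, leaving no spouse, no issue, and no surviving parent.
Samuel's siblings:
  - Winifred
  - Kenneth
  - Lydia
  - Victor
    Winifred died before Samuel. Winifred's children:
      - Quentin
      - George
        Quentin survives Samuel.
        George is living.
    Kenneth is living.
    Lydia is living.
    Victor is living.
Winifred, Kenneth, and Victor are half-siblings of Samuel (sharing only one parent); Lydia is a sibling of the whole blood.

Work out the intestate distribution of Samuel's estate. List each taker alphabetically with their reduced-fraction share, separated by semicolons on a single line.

George 1/10; Kenneth 1/5; Lydia 2/5; Quentin 1/10; Victor 1/5

No spouse, descendants, or parent survives, so the estate passes to Samuel's siblings per stirpes.
Half-blood siblings count for one-half the weight of whole-blood siblings at the initial division.
Dividing 1 in proportion to weights (total weight 5/2): Winifred (weight 1/2) → 1/5; Kenneth (weight 1/2) → 1/5; Lydia (weight 1) → 2/5; Victor (weight 1/2) → 1/5.
Winifred predeceased; the 1/5 allotted to Winifred's branch passes to Winifred's issue by representation.
The 1/5 is divided into 2 equal shares of 1/10 among Quentin, George.
Quentin is living and takes 1/10.
George is living and takes 1/10.
Kenneth is living and takes 1/5.
Lydia is living and takes 2/5.
Victor is living and takes 1/5.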